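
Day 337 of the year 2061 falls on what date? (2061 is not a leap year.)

January has 31 days (337 − 31 = 306 remain).
February has 28 days (306 − 28 = 278 remain).
March has 31 days (278 − 31 = 247 remain).
April has 30 days (247 − 30 = 217 remain).
May has 31 days (217 − 31 = 186 remain).
June has 30 days (186 − 30 = 156 remain).
July has 31 days (156 − 31 = 125 remain).
August has 31 days (125 − 31 = 94 remain).
September has 30 days (94 − 30 = 64 remain).
October has 31 days (64 − 31 = 33 remain).
November has 30 days (33 − 30 = 3 remain).
3 into December → December 3.

2061-12-03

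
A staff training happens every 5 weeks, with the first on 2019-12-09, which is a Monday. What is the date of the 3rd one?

2020-02-17

The 3rd occurrence is 2 intervals after the first: 2 × 35 = 70 days after 2019-12-09.
December has 31 days — 22 days to the end of December leaves 48.
January has 31 days (17 left).
17 days into February → 2020-02-17.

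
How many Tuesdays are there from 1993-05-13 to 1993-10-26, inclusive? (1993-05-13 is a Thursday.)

24

1993-05-13 is a Thursday; the first Tuesday on or after it is 1993-05-18 (5 days later).
From 1993-05-18 to 1993-10-26: 13 + 30 + 31 + 31 + 30 + 26 = 161 days (rest of May, June, July, August, September, October).
161 ÷ 7 = 23 full weeks with remainder 0, so 23 more Tuesdays after the first → 24.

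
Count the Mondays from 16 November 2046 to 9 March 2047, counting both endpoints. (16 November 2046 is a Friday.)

16 November 2046 is a Friday; the first Monday on or after it is 19 November 2046 (3 days later).
From 19 November 2046 to 9 March 2047: 11 + 31 + 31 + 28 + 9 = 110 days (rest of November, December, January, February, March).
110 ÷ 7 = 15 full weeks with remainder 5, so 15 more Mondays after the first → 16.

16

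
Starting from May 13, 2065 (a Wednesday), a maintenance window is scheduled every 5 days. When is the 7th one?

The 7th occurrence is 6 intervals after the first: 6 × 5 = 30 days after May 13, 2065.
May has 31 days — 18 days to the end of May leaves 12.
12 days into June → June 12, 2065.

June 12, 2065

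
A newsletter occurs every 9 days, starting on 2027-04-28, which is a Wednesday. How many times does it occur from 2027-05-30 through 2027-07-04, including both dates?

Occurrences land 9·i days after 2027-04-28 for i = 0, 1, 2, …
2027-05-30 is 32 days after the start; 32 ÷ 9 = 3 remainder 5; since the remainder is 5, round up to i = 4. First occurrence in the window: #5 on 2027-06-03 (4×9 = 36 days in).
2027-07-04 is 67 days after the start; 67 ÷ 9 = 7 remainder 4. Last occurrence in the window: #8 on 2027-06-30.
Occurrences #5 through #8: 4 in total.

4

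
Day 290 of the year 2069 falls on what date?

January has 31 days (290 − 31 = 259 remain).
February has 28 days (259 − 28 = 231 remain).
March has 31 days (231 − 31 = 200 remain).
April has 30 days (200 − 30 = 170 remain).
May has 31 days (170 − 31 = 139 remain).
June has 30 days (139 − 30 = 109 remain).
July has 31 days (109 − 31 = 78 remain).
August has 31 days (78 − 31 = 47 remain).
September has 30 days (47 − 30 = 17 remain).
17 into October → October 17.

October 17, 2069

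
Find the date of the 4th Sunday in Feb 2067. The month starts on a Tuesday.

Feb 27, 2067

Feb 2067 begins on a Tuesday, so the first Sunday is Feb 6 (5 days later).
The 4th Sunday is 3 weeks later: 6 + 21 = 27.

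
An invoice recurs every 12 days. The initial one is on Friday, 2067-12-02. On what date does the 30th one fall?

The 30th occurrence is 29 intervals after the first: 29 × 12 = 348 days after 2067-12-02.
December has 31 days — 29 days to the end of December leaves 319.
January has 31 days (288 left).
February has 29 days (259 left).
March has 31 days (228 left).
April has 30 days (198 left).
May has 31 days (167 left).
June has 30 days (137 left).
July has 31 days (106 left).
August has 31 days (75 left).
September has 30 days (45 left).
October has 31 days (14 left).
14 days into November → 2068-11-14.

2068-11-14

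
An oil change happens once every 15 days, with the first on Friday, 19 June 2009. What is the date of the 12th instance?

1 December 2009

The 12th occurrence is 11 intervals after the first: 11 × 15 = 165 days after 19 June 2009.
June has 30 days — 11 days to the end of June leaves 154.
July has 31 days (123 left).
August has 31 days (92 left).
September has 30 days (62 left).
October has 31 days (31 left).
November has 30 days (1 left).
1 day into December → 1 December 2009.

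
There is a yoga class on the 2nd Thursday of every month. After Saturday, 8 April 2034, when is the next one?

13 April 2034

April 2034 starts on a Saturday; its first Thursday is the 6th, so the 2nd Thursday is the 13th — 13 April 2034.
13 April 2034 is after 8 April 2034, so that is the next one.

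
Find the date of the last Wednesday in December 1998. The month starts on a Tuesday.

December 30, 1998

December 1998 begins on a Tuesday, so the first Wednesday is December 2 (1 day later).
December 1998 has 31 days. Adding weeks: 2, 9, 16, 23, 30 — the last one ≤ 31 is the 30th.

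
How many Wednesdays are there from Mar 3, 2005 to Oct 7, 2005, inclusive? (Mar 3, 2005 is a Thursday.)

31

Mar 3, 2005 is a Thursday; the first Wednesday on or after it is Mar 9, 2005 (6 days later).
From Mar 9, 2005 to Oct 7, 2005: 22 + 30 + 31 + 30 + 31 + 31 + 30 + 7 = 212 days (rest of Mar, Apr, May, Jun, Jul, Aug, Sep, Oct).
212 ÷ 7 = 30 full weeks with remainder 2, so 30 more Wednesdays after the first → 31.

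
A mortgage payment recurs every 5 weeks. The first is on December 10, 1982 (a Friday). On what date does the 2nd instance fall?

The 2nd occurrence is 1 interval after the first: 1 × 35 = 35 days after December 10, 1982.
December has 31 days — 21 days to the end of December leaves 14.
14 days into January → January 14, 1983.

January 14, 1983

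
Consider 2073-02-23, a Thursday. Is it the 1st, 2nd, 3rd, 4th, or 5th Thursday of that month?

Day 23 falls in week ⌈23/7⌉ of the month.
Days 1–7 hold the 1st Thursday, 8–14 the 2nd, 15–21 the 3rd, 22–28 the 4th, 29–31 the 5th.
23 is in the range for the 4th.

4th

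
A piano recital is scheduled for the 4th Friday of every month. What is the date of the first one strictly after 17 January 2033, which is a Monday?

January 2033 starts on a Saturday; its first Friday is the 7th, so the 4th Friday is the 28th — 28 January 2033.
28 January 2033 is after 17 January 2033, so that is the next one.

28 January 2033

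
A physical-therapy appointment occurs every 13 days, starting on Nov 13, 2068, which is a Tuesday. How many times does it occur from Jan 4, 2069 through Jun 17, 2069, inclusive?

13

Occurrences land 13·i days after Nov 13, 2068 for i = 0, 1, 2, …
Jan 4, 2069 is 52 days after the start; 52 ÷ 13 = 4 remainder 0. First occurrence in the window: #5 on Jan 4, 2069 (4×13 = 52 days in).
Jun 17, 2069 is 216 days after the start; 216 ÷ 13 = 16 remainder 8. Last occurrence in the window: #17 on Jun 9, 2069.
Occurrences #5 through #17: 13 in total.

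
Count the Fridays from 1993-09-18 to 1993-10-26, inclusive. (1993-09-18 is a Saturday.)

1993-09-18 is a Saturday; the first Friday on or after it is 1993-09-24 (6 days later).
From 1993-09-24 to 1993-10-26: 6 + 26 = 32 days (rest of September, October).
32 ÷ 7 = 4 full weeks with remainder 4, so 4 more Fridays after the first → 5.

5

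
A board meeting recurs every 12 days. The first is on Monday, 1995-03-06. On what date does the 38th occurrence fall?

The 38th occurrence is 37 intervals after the first: 37 × 12 = 444 days after 1995-03-06.
March has 31 days — 25 days to the end of March leaves 419.
From end of March to end of 1995 is 275 days (144 left).
January has 31 days (113 left).
February has 29 days (84 left).
March has 31 days (53 left).
April has 30 days (23 left).
23 days into May → 1996-05-23.

1996-05-23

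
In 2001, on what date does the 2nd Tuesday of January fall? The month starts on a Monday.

January 2001 begins on a Monday, so the first Tuesday is January 2 (1 day later).
The 2nd Tuesday is 1 weeks later: 2 + 7 = 9.

2001-01-09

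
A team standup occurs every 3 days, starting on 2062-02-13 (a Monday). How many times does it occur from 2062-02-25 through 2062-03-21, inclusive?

Occurrences land 3·i days after 2062-02-13 for i = 0, 1, 2, …
2062-02-25 is 12 days after the start; 12 ÷ 3 = 4 remainder 0. First occurrence in the window: #5 on 2062-02-25 (4×3 = 12 days in).
2062-03-21 is 36 days after the start; 36 ÷ 3 = 12 remainder 0. Last occurrence in the window: #13 on 2062-03-21.
Occurrences #5 through #13: 9 in total.

9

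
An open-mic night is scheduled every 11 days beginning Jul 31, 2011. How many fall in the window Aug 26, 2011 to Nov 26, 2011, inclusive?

8

Occurrences land 11·i days after Jul 31, 2011 for i = 0, 1, 2, …
Aug 26, 2011 is 26 days after the start; 26 ÷ 11 = 2 remainder 4; since the remainder is 4, round up to i = 3. First occurrence in the window: #4 on Sep 2, 2011 (3×11 = 33 days in).
Nov 26, 2011 is 118 days after the start; 118 ÷ 11 = 10 remainder 8. Last occurrence in the window: #11 on Nov 18, 2011.
Occurrences #4 through #11: 8 in total.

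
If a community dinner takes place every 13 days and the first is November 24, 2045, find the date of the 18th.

July 3, 2046

The 18th occurrence is 17 intervals after the first: 17 × 13 = 221 days after November 24, 2045.
November has 30 days — 6 days to the end of November leaves 215.
December has 31 days (184 left).
January has 31 days (153 left).
February has 28 days (125 left).
March has 31 days (94 left).
April has 30 days (64 left).
May has 31 days (33 left).
June has 30 days (3 left).
3 days into July → July 3, 2046.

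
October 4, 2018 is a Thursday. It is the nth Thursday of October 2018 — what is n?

Day 4 falls in week ⌈4/7⌉ of the month.
Days 1–7 hold the 1st Thursday, 8–14 the 2nd, 15–21 the 3rd, 22–28 the 4th, 29–31 the 5th.
4 is in the range for the 1st.

1st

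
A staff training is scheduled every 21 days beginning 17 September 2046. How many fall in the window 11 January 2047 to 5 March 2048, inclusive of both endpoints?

20

Occurrences land 21·i days after 17 September 2046 for i = 0, 1, 2, …
11 January 2047 is 116 days after the start; 116 ÷ 21 = 5 remainder 11; since the remainder is 11, round up to i = 6. First occurrence in the window: #7 on 21 January 2047 (6×21 = 126 days in).
5 March 2048 is 535 days after the start; 535 ÷ 21 = 25 remainder 10. Last occurrence in the window: #26 on 24 February 2048.
Occurrences #7 through #26: 20 in total.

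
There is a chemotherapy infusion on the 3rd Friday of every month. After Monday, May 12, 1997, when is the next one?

May 1997 starts on a Thursday; its first Friday is the 2nd, so the 3rd Friday is the 16th — May 16, 1997.
May 16, 1997 is after May 12, 1997, so that is the next one.

May 16, 1997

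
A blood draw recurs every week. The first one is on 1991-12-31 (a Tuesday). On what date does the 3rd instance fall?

The 3rd occurrence is 2 intervals after the first: 2 × 7 = 14 days after 1991-12-31.
December has 31 days — 0 days to the end of December leaves 14.
14 days into January → 1992-01-14.

1992-01-14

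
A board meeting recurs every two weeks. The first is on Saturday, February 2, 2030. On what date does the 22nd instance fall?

November 23, 2030

The 22nd occurrence is 21 intervals after the first: 21 × 14 = 294 days after February 2, 2030.
February has 28 days — 26 days to the end of February leaves 268.
March has 31 days (237 left).
April has 30 days (207 left).
May has 31 days (176 left).
June has 30 days (146 left).
July has 31 days (115 left).
August has 31 days (84 left).
September has 30 days (54 left).
October has 31 days (23 left).
23 days into November → November 23, 2030.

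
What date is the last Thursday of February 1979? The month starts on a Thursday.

February 1979 begins on a Thursday, so the first Thursday is February 1.
February 1979 has 28 days. Adding weeks: 1, 8, 15, 22 — the last one ≤ 28 is the 22nd.

22 February 1979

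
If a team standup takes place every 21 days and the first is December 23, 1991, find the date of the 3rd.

February 3, 1992

The 3rd occurrence is 2 intervals after the first: 2 × 21 = 42 days after December 23, 1991.
December has 31 days — 8 days to the end of December leaves 34.
January has 31 days (3 left).
3 days into February → February 3, 1992.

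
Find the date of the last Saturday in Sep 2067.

The first Saturday of Sep 2067 is Sep 3.
Sep 2067 has 30 days. Adding weeks: 3, 10, 17, 24 — the last one ≤ 30 is the 24th.

Sep 24, 2067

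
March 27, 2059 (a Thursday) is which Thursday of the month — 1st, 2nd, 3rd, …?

4th

Day 27 falls in week ⌈27/7⌉ of the month.
Days 1–7 hold the 1st Thursday, 8–14 the 2nd, 15–21 the 3rd, 22–28 the 4th, 29–31 the 5th.
27 is in the range for the 4th.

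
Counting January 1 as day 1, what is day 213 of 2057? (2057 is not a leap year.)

Jan has 31 days (213 − 31 = 182 remain).
Feb has 28 days (182 − 28 = 154 remain).
Mar has 31 days (154 − 31 = 123 remain).
Apr has 30 days (123 − 30 = 93 remain).
May has 31 days (93 − 31 = 62 remain).
Jun has 30 days (62 − 30 = 32 remain).
Jul has 31 days (32 − 31 = 1 remain).
1 into Aug → Aug 1.

Aug 1, 2057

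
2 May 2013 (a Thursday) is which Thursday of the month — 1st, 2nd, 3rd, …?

Day 2 falls in week ⌈2/7⌉ of the month.
Days 1–7 hold the 1st Thursday, 8–14 the 2nd, 15–21 the 3rd, 22–28 the 4th, 29–31 the 5th.
2 is in the range for the 1st.

1st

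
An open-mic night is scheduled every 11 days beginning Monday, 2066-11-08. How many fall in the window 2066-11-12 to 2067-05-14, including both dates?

17

Occurrences land 11·i days after 2066-11-08 for i = 0, 1, 2, …
2066-11-12 is 4 days after the start; 4 ÷ 11 = 0 remainder 4; since the remainder is 4, round up to i = 1. First occurrence in the window: #2 on 2066-11-19 (1×11 = 11 days in).
2067-05-14 is 187 days after the start; 187 ÷ 11 = 17 remainder 0. Last occurrence in the window: #18 on 2067-05-14.
Occurrences #2 through #18: 17 in total.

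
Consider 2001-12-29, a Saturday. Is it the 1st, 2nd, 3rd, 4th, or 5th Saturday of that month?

Day 29 falls in week ⌈29/7⌉ of the month.
Days 1–7 hold the 1st Saturday, 8–14 the 2nd, 15–21 the 3rd, 22–28 the 4th, 29–31 the 5th.
29 is in the range for the 5th.

5th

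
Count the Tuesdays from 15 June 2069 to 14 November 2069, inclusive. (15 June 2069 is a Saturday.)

22

15 June 2069 is a Saturday; the first Tuesday on or after it is 18 June 2069 (3 days later).
From 18 June 2069 to 14 November 2069: 12 + 31 + 31 + 30 + 31 + 14 = 149 days (rest of June, July, August, September, October, November).
149 ÷ 7 = 21 full weeks with remainder 2, so 21 more Tuesdays after the first → 22.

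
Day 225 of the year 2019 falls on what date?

January has 31 days (225 − 31 = 194 remain).
February has 28 days (194 − 28 = 166 remain).
March has 31 days (166 − 31 = 135 remain).
April has 30 days (135 − 30 = 105 remain).
May has 31 days (105 − 31 = 74 remain).
June has 30 days (74 − 30 = 44 remain).
July has 31 days (44 − 31 = 13 remain).
13 into August → August 13.

2019-08-13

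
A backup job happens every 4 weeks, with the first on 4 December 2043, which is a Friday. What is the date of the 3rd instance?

29 January 2044

The 3rd occurrence is 2 intervals after the first: 2 × 28 = 56 days after 4 December 2043.
December has 31 days — 27 days to the end of December leaves 29.
29 days into January → 29 January 2044.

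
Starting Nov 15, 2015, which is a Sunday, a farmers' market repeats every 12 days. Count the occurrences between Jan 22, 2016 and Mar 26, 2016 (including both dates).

6

Occurrences land 12·i days after Nov 15, 2015 for i = 0, 1, 2, …
Jan 22, 2016 is 68 days after the start; 68 ÷ 12 = 5 remainder 8; since the remainder is 8, round up to i = 6. First occurrence in the window: #7 on Jan 26, 2016 (6×12 = 72 days in).
Mar 26, 2016 is 132 days after the start; 132 ÷ 12 = 11 remainder 0. Last occurrence in the window: #12 on Mar 26, 2016.
Occurrences #7 through #12: 6 in total.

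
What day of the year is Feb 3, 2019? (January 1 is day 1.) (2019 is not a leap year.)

34

Days in months before Feb: 31 = 31.
Plus 3 days into Feb → day 34.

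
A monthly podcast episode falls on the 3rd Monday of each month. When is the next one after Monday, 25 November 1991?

16 December 1991

November 1991 starts on a Friday; its first Monday is the 4th, so the 3rd Monday is the 18th — 18 November 1991.
That is not after 25 November 1991, so look at December 1991.
December 1991 starts on a Sunday; its first Monday is the 2nd, so the 3rd Monday is the 16th — 16 December 1991.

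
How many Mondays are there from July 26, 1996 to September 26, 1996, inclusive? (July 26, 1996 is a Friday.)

9

July 26, 1996 is a Friday; the first Monday on or after it is July 29, 1996 (3 days later).
From July 29, 1996 to September 26, 1996: 2 + 31 + 26 = 59 days (rest of July, August, September).
59 ÷ 7 = 8 full weeks with remainder 3, so 8 more Mondays after the first → 9.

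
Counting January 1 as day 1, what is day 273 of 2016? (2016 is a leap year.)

29 September 2016

January has 31 days (273 − 31 = 242 remain).
February has 29 days (242 − 29 = 213 remain).
March has 31 days (213 − 31 = 182 remain).
April has 30 days (182 − 30 = 152 remain).
May has 31 days (152 − 31 = 121 remain).
June has 30 days (121 − 30 = 91 remain).
July has 31 days (91 − 31 = 60 remain).
August has 31 days (60 − 31 = 29 remain).
29 into September → September 29.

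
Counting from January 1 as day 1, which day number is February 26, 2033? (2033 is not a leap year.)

57

Days in months before February: 31 = 31.
Plus 26 days into February → day 57.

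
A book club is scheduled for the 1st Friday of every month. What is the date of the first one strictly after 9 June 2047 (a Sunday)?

June 2047 starts on a Saturday, so its 1st Friday is 7 June 2047 (6 days in).
That is not after 9 June 2047, so look at July 2047.
July 2047 starts on a Monday, so its 1st Friday is 5 July 2047 (4 days in).

5 July 2047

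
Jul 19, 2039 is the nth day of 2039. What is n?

Days in months before Jul: 31 + 28 + 31 + 30 + 31 + 30 = 181.
Plus 19 days into Jul → day 200.

200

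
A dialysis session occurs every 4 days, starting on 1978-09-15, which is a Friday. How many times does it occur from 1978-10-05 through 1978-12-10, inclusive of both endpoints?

17

Occurrences land 4·i days after 1978-09-15 for i = 0, 1, 2, …
1978-10-05 is 20 days after the start; 20 ÷ 4 = 5 remainder 0. First occurrence in the window: #6 on 1978-10-05 (5×4 = 20 days in).
1978-12-10 is 86 days after the start; 86 ÷ 4 = 21 remainder 2. Last occurrence in the window: #22 on 1978-12-08.
Occurrences #6 through #22: 17 in total.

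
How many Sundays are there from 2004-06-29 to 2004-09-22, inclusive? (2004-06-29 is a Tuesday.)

2004-06-29 is a Tuesday; the first Sunday on or after it is 2004-07-04 (5 days later).
From 2004-07-04 to 2004-09-22: 27 + 31 + 22 = 80 days (rest of July, August, September).
80 ÷ 7 = 11 full weeks with remainder 3, so 11 more Sundays after the first → 12.

12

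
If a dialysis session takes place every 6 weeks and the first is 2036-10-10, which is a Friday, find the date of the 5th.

The 5th occurrence is 4 intervals after the first: 4 × 42 = 168 days after 2036-10-10.
October has 31 days — 21 days to the end of October leaves 147.
November has 30 days (117 left).
December has 31 days (86 left).
January has 31 days (55 left).
February has 28 days (27 left).
27 days into March → 2037-03-27.

2037-03-27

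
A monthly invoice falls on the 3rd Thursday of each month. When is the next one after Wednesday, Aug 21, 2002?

Sep 19, 2002

Aug 2002 starts on a Thursday; its first Thursday is the 1st, so the 3rd Thursday is the 15th — Aug 15, 2002.
That is not after Aug 21, 2002, so look at Sep 2002.
Sep 2002 starts on a Sunday; its first Thursday is the 5th, so the 3rd Thursday is the 19th — Sep 19, 2002.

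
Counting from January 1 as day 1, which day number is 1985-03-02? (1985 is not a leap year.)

61

Days in months before March: 31 + 28 = 59.
Plus 2 days into March → day 61.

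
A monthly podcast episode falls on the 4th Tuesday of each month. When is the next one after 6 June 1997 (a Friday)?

24 June 1997

June 1997 starts on a Sunday; its first Tuesday is the 3rd, so the 4th Tuesday is the 24th — 24 June 1997.
24 June 1997 is after 6 June 1997, so that is the next one.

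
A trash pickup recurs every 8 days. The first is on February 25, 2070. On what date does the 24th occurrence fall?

The 24th occurrence is 23 intervals after the first: 23 × 8 = 184 days after February 25, 2070.
February has 28 days — 3 days to the end of February leaves 181.
March has 31 days (150 left).
April has 30 days (120 left).
May has 31 days (89 left).
June has 30 days (59 left).
July has 31 days (28 left).
28 days into August → August 28, 2070.

August 28, 2070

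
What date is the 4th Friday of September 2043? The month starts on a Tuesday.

25 September 2043

September 2043 begins on a Tuesday, so the first Friday is September 4 (3 days later).
The 4th Friday is 3 weeks later: 4 + 21 = 25.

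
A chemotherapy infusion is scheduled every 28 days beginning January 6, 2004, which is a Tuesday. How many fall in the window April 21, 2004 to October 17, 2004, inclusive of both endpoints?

7

Occurrences land 28·i days after January 6, 2004 for i = 0, 1, 2, …
April 21, 2004 is 106 days after the start; 106 ÷ 28 = 3 remainder 22; since the remainder is 22, round up to i = 4. First occurrence in the window: #5 on April 27, 2004 (4×28 = 112 days in).
October 17, 2004 is 285 days after the start; 285 ÷ 28 = 10 remainder 5. Last occurrence in the window: #11 on October 12, 2004.
Occurrences #5 through #11: 7 in total.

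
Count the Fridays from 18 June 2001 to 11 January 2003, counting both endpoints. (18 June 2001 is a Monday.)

82

18 June 2001 is a Monday; the first Friday on or after it is 22 June 2001 (4 days later).
From 22 June 2001 to 11 January 2003: 192 + 365 + 11 = 568 days (rest of 2001, 2002, to 11 January 2003 in 2003).
568 ÷ 7 = 81 full weeks with remainder 1, so 81 more Fridays after the first → 82.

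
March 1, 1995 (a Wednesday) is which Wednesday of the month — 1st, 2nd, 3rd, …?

1st

Day 1 falls in week ⌈1/7⌉ of the month.
Days 1–7 hold the 1st Wednesday, 8–14 the 2nd, 15–21 the 3rd, 22–28 the 4th, 29–31 the 5th.
1 is in the range for the 1st.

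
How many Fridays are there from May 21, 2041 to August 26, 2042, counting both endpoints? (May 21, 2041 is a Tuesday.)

May 21, 2041 is a Tuesday; the first Friday on or after it is May 24, 2041 (3 days later).
From May 24, 2041 to August 26, 2042: 221 + 238 = 459 days (rest of 2041, to August 26, 2042 in 2042).
459 ÷ 7 = 65 full weeks with remainder 4, so 65 more Fridays after the first → 66.

66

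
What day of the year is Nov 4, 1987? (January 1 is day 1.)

Days in months before Nov: 31 + 28 + 31 + 30 + 31 + 30 + 31 + 31 + 30 + 31 = 304.
Plus 4 days into Nov → day 308.

308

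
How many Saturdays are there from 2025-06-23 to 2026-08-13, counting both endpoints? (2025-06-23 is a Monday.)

59

2025-06-23 is a Monday; the first Saturday on or after it is 2025-06-28 (5 days later).
From 2025-06-28 to 2026-08-13: 186 + 225 = 411 days (rest of 2025, to 2026-08-13 in 2026).
411 ÷ 7 = 58 full weeks with remainder 5, so 58 more Saturdays after the first → 59.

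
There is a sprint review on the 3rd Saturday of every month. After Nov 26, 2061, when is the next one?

Dec 17, 2061

Nov 2061 starts on a Tuesday; its first Saturday is the 5th, so the 3rd Saturday is the 19th — Nov 19, 2061.
That is not after Nov 26, 2061, so look at Dec 2061.
Dec 2061 starts on a Thursday; its first Saturday is the 3rd, so the 3rd Saturday is the 17th — Dec 17, 2061.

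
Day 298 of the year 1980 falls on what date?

Oct 24, 1980

Jan has 31 days (298 − 31 = 267 remain).
Feb has 29 days (267 − 29 = 238 remain).
Mar has 31 days (238 − 31 = 207 remain).
Apr has 30 days (207 − 30 = 177 remain).
May has 31 days (177 − 31 = 146 remain).
Jun has 30 days (146 − 30 = 116 remain).
Jul has 31 days (116 − 31 = 85 remain).
Aug has 31 days (85 − 31 = 54 remain).
Sep has 30 days (54 − 30 = 24 remain).
24 into Oct → Oct 24.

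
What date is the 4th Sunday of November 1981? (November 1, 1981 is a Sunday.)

November 22, 1981

November 1981 begins on a Sunday, so the first Sunday is November 1.
The 4th Sunday is 3 weeks later: 1 + 21 = 22.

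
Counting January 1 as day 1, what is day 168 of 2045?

January has 31 days (168 − 31 = 137 remain).
February has 28 days (137 − 28 = 109 remain).
March has 31 days (109 − 31 = 78 remain).
April has 30 days (78 − 30 = 48 remain).
May has 31 days (48 − 31 = 17 remain).
17 into June → June 17.

17 June 2045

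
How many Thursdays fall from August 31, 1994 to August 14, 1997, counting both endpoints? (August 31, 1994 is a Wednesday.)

155

August 31, 1994 is a Wednesday; the first Thursday on or after it is September 1, 1994 (1 day later).
From September 1, 1994 to August 14, 1997: 121 + 365 + 366 + 226 = 1078 days (rest of 1994, 1995, 1996, to August 14, 1997 in 1997).
1078 ÷ 7 = 154 full weeks with remainder 0, so 154 more Thursdays after the first → 155.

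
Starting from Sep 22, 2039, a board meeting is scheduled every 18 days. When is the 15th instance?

May 31, 2040

The 15th occurrence is 14 intervals after the first: 14 × 18 = 252 days after Sep 22, 2039.
Sep has 30 days — 8 days to the end of Sep leaves 244.
Oct has 31 days (213 left).
Nov has 30 days (183 left).
Dec has 31 days (152 left).
Jan has 31 days (121 left).
Feb has 29 days (92 left).
Mar has 31 days (61 left).
Apr has 30 days (31 left).
31 days into May → May 31, 2040.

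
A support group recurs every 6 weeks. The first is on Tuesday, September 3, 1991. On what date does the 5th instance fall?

The 5th occurrence is 4 intervals after the first: 4 × 42 = 168 days after September 3, 1991.
September has 30 days — 27 days to the end of September leaves 141.
October has 31 days (110 left).
November has 30 days (80 left).
December has 31 days (49 left).
January has 31 days (18 left).
18 days into February → February 18, 1992.

February 18, 1992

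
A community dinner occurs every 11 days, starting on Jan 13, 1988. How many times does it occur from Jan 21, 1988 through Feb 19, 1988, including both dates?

Occurrences land 11·i days after Jan 13, 1988 for i = 0, 1, 2, …
Jan 21, 1988 is 8 days after the start; 8 ÷ 11 = 0 remainder 8; since the remainder is 8, round up to i = 1. First occurrence in the window: #2 on Jan 24, 1988 (1×11 = 11 days in).
Feb 19, 1988 is 37 days after the start; 37 ÷ 11 = 3 remainder 4. Last occurrence in the window: #4 on Feb 15, 1988.
Occurrences #2 through #4: 3 in total.

3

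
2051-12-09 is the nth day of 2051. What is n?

Days in months before December: 31 + 28 + 31 + 30 + 31 + 30 + 31 + 31 + 30 + 31 + 30 = 334.
Plus 9 days into December → day 343.

343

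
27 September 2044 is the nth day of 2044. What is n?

Days in months before September: 31 + 29 + 31 + 30 + 31 + 30 + 31 + 31 = 244.
Plus 27 days into September → day 271.

271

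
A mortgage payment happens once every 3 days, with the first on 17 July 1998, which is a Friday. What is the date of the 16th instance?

31 August 1998

The 16th occurrence is 15 intervals after the first: 15 × 3 = 45 days after 17 July 1998.
July has 31 days — 14 days to the end of July leaves 31.
31 days into August → 31 August 1998.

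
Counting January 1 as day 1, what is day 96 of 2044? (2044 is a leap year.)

January has 31 days (96 − 31 = 65 remain).
February has 29 days (65 − 29 = 36 remain).
March has 31 days (36 − 31 = 5 remain).
5 into April → April 5.

2044-04-05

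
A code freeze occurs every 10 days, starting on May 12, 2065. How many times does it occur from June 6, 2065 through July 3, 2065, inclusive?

Occurrences land 10·i days after May 12, 2065 for i = 0, 1, 2, …
June 6, 2065 is 25 days after the start; 25 ÷ 10 = 2 remainder 5; since the remainder is 5, round up to i = 3. First occurrence in the window: #4 on June 11, 2065 (3×10 = 30 days in).
July 3, 2065 is 52 days after the start; 52 ÷ 10 = 5 remainder 2. Last occurrence in the window: #6 on July 1, 2065.
Occurrences #4 through #6: 3 in total.

3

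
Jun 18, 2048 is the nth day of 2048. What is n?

Days in months before Jun: 31 + 29 + 31 + 30 + 31 = 152.
Plus 18 days into Jun → day 170.

170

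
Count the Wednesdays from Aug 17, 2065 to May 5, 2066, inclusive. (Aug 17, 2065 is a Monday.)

38

Aug 17, 2065 is a Monday; the first Wednesday on or after it is Aug 19, 2065 (2 days later).
From Aug 19, 2065 to May 5, 2066: 12 + 30 + 31 + 30 + 31 + 31 + 28 + 31 + 30 + 5 = 259 days (rest of Aug, Sep, Oct, Nov, Dec, Jan, Feb, Mar, Apr, May).
259 ÷ 7 = 37 full weeks with remainder 0, so 37 more Wednesdays after the first → 38.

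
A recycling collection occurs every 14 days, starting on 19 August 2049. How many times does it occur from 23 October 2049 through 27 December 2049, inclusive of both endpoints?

Occurrences land 14·i days after 19 August 2049 for i = 0, 1, 2, …
23 October 2049 is 65 days after the start; 65 ÷ 14 = 4 remainder 9; since the remainder is 9, round up to i = 5. First occurrence in the window: #6 on 28 October 2049 (5×14 = 70 days in).
27 December 2049 is 130 days after the start; 130 ÷ 14 = 9 remainder 4. Last occurrence in the window: #10 on 23 December 2049.
Occurrences #6 through #10: 5 in total.

5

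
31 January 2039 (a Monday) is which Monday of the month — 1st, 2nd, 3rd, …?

Day 31 falls in week ⌈31/7⌉ of the month.
Days 1–7 hold the 1st Monday, 8–14 the 2nd, 15–21 the 3rd, 22–28 the 4th, 29–31 the 5th.
31 is in the range for the 5th.

5th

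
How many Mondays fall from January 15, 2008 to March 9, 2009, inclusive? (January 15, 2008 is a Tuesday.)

January 15, 2008 is a Tuesday; the first Monday on or after it is January 21, 2008 (6 days later).
From January 21, 2008 to March 9, 2009: 345 + 68 = 413 days (rest of 2008, to March 9, 2009 in 2009).
413 ÷ 7 = 59 full weeks with remainder 0, so 59 more Mondays after the first → 60.

60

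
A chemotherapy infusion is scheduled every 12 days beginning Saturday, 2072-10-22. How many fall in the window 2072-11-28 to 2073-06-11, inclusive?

Occurrences land 12·i days after 2072-10-22 for i = 0, 1, 2, …
2072-11-28 is 37 days after the start; 37 ÷ 12 = 3 remainder 1; since the remainder is 1, round up to i = 4. First occurrence in the window: #5 on 2072-12-09 (4×12 = 48 days in).
2073-06-11 is 232 days after the start; 232 ÷ 12 = 19 remainder 4. Last occurrence in the window: #20 on 2073-06-07.
Occurrences #5 through #20: 16 in total.

16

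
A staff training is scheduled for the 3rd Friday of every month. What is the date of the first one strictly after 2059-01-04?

January 2059 starts on a Wednesday; its first Friday is the 3rd, so the 3rd Friday is the 17th — 2059-01-17.
2059-01-17 is after 2059-01-04, so that is the next one.

2059-01-17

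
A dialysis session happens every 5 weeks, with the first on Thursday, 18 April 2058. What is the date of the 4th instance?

1 August 2058

The 4th occurrence is 3 intervals after the first: 3 × 35 = 105 days after 18 April 2058.
April has 30 days — 12 days to the end of April leaves 93.
May has 31 days (62 left).
June has 30 days (32 left).
July has 31 days (1 left).
1 day into August → 1 August 2058.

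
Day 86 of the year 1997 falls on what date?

1997-03-27

January has 31 days (86 − 31 = 55 remain).
February has 28 days (55 − 28 = 27 remain).
27 into March → March 27.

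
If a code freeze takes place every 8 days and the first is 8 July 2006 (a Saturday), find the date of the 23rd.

The 23rd occurrence is 22 intervals after the first: 22 × 8 = 176 days after 8 July 2006.
July has 31 days — 23 days to the end of July leaves 153.
August has 31 days (122 left).
September has 30 days (92 left).
October has 31 days (61 left).
November has 30 days (31 left).
31 days into December → 31 December 2006.

31 December 2006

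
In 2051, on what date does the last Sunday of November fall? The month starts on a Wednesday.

26 November 2051

November 2051 begins on a Wednesday, so the first Sunday is November 5 (4 days later).
November 2051 has 30 days. Adding weeks: 5, 12, 19, 26 — the last one ≤ 30 is the 26th.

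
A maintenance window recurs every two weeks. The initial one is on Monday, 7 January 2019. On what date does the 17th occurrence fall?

The 17th occurrence is 16 intervals after the first: 16 × 14 = 224 days after 7 January 2019.
January has 31 days — 24 days to the end of January leaves 200.
February has 28 days (172 left).
March has 31 days (141 left).
April has 30 days (111 left).
May has 31 days (80 left).
June has 30 days (50 left).
July has 31 days (19 left).
19 days into August → 19 August 2019.

19 August 2019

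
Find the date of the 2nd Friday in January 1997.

January 10, 1997

January 1997 begins on a Wednesday, so the first Friday is January 3 (2 days later).
The 2nd Friday is 1 weeks later: 3 + 7 = 10.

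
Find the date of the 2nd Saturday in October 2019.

October 12, 2019

The first Saturday of October 2019 is October 5.
The 2nd Saturday is 1 weeks later: 5 + 7 = 12.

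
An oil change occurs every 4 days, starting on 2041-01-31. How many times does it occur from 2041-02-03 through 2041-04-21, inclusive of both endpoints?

Occurrences land 4·i days after 2041-01-31 for i = 0, 1, 2, …
2041-02-03 is 3 days after the start; 3 ÷ 4 = 0 remainder 3; since the remainder is 3, round up to i = 1. First occurrence in the window: #2 on 2041-02-04 (1×4 = 4 days in).
2041-04-21 is 80 days after the start; 80 ÷ 4 = 20 remainder 0. Last occurrence in the window: #21 on 2041-04-21.
Occurrences #2 through #21: 20 in total.

20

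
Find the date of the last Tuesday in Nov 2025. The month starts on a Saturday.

Nov 25, 2025

Nov 2025 begins on a Saturday, so the first Tuesday is Nov 4 (3 days later).
Nov 2025 has 30 days. Adding weeks: 4, 11, 18, 25 — the last one ≤ 30 is the 25th.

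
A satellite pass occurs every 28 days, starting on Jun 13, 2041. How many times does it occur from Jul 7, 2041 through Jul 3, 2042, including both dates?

Occurrences land 28·i days after Jun 13, 2041 for i = 0, 1, 2, …
Jul 7, 2041 is 24 days after the start; 24 ÷ 28 = 0 remainder 24; since the remainder is 24, round up to i = 1. First occurrence in the window: #2 on Jul 11, 2041 (1×28 = 28 days in).
Jul 3, 2042 is 385 days after the start; 385 ÷ 28 = 13 remainder 21. Last occurrence in the window: #14 on Jun 12, 2042.
Occurrences #2 through #14: 13 in total.

13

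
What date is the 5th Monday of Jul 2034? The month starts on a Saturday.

Jul 2034 begins on a Saturday, so the first Monday is Jul 3 (2 days later).
The 5th Monday is 4 weeks later: 3 + 28 = 31.

Jul 31, 2034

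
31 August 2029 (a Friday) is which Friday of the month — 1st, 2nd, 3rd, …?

Day 31 falls in week ⌈31/7⌉ of the month.
Days 1–7 hold the 1st Friday, 8–14 the 2nd, 15–21 the 3rd, 22–28 the 4th, 29–31 the 5th.
31 is in the range for the 5th.

5th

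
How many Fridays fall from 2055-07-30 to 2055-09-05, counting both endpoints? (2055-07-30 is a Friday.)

6

2055-07-30 is a Friday; the first Friday on or after it is 2055-07-30.
From 2055-07-30 to 2055-09-05: 1 + 31 + 5 = 37 days (rest of July, August, September).
37 ÷ 7 = 5 full weeks with remainder 2, so 5 more Fridays after the first → 6.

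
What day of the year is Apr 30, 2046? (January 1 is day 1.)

120

Days in months before Apr: 31 + 28 + 31 = 90.
Plus 30 days into Apr → day 120.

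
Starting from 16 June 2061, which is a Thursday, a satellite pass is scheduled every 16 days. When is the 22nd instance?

The 22nd occurrence is 21 intervals after the first: 21 × 16 = 336 days after 16 June 2061.
June has 30 days — 14 days to the end of June leaves 322.
July has 31 days (291 left).
August has 31 days (260 left).
September has 30 days (230 left).
October has 31 days (199 left).
November has 30 days (169 left).
December has 31 days (138 left).
January has 31 days (107 left).
February has 28 days (79 left).
March has 31 days (48 left).
April has 30 days (18 left).
18 days into May → 18 May 2062.

18 May 2062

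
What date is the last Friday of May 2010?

The first Friday of May 2010 is May 7.
May 2010 has 31 days. Adding weeks: 7, 14, 21, 28 — the last one ≤ 31 is the 28th.

28 May 2010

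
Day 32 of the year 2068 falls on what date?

Jan has 31 days (32 − 31 = 1 remain).
1 into Feb → Feb 1.

Feb 1, 2068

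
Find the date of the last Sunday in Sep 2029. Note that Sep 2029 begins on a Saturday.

Sep 30, 2029

Sep 2029 begins on a Saturday, so the first Sunday is Sep 2 (1 day later).
Sep 2029 has 30 days. Adding weeks: 2, 9, 16, 23, 30 — the last one ≤ 30 is the 30th.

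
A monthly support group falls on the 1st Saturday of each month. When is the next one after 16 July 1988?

6 August 1988

July 1988 starts on a Friday, so its 1st Saturday is 2 July 1988 (1 day in).
That is not after 16 July 1988, so look at August 1988.
August 1988 starts on a Monday, so its 1st Saturday is 6 August 1988 (5 days in).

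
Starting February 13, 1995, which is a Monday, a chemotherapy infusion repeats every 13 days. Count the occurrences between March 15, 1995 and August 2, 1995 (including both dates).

Occurrences land 13·i days after February 13, 1995 for i = 0, 1, 2, …
March 15, 1995 is 30 days after the start; 30 ÷ 13 = 2 remainder 4; since the remainder is 4, round up to i = 3. First occurrence in the window: #4 on March 24, 1995 (3×13 = 39 days in).
August 2, 1995 is 170 days after the start; 170 ÷ 13 = 13 remainder 1. Last occurrence in the window: #14 on August 1, 1995.
Occurrences #4 through #14: 11 in total.

11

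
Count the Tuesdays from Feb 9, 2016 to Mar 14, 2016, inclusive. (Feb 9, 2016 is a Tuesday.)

Feb 9, 2016 is a Tuesday; the first Tuesday on or after it is Feb 9, 2016.
From Feb 9, 2016 to Mar 14, 2016: 20 + 14 = 34 days (rest of Feb, Mar).
34 ÷ 7 = 4 full weeks with remainder 6, so 4 more Tuesdays after the first → 5.

5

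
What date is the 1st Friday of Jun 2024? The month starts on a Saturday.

Jun 7, 2024

Jun 2024 begins on a Saturday, so the first Friday is Jun 7 (6 days later).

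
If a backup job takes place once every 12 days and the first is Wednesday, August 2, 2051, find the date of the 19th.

March 5, 2052

The 19th occurrence is 18 intervals after the first: 18 × 12 = 216 days after August 2, 2051.
August has 31 days — 29 days to the end of August leaves 187.
September has 30 days (157 left).
October has 31 days (126 left).
November has 30 days (96 left).
December has 31 days (65 left).
January has 31 days (34 left).
February has 29 days (5 left).
5 days into March → March 5, 2052.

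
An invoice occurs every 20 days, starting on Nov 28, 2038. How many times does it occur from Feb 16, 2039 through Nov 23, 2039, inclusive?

15

Occurrences land 20·i days after Nov 28, 2038 for i = 0, 1, 2, …
Feb 16, 2039 is 80 days after the start; 80 ÷ 20 = 4 remainder 0. First occurrence in the window: #5 on Feb 16, 2039 (4×20 = 80 days in).
Nov 23, 2039 is 360 days after the start; 360 ÷ 20 = 18 remainder 0. Last occurrence in the window: #19 on Nov 23, 2039.
Occurrences #5 through #19: 15 in total.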